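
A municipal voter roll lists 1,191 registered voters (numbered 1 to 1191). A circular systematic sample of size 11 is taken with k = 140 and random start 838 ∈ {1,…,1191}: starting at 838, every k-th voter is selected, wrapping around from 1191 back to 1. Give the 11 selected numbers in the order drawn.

838, 978, 1118, 67, 207, 347, 487, 627, 767, 907, 1047

Selection 1: 838
Selection 2: 838 + 140 = 978
Selection 3: 978 + 140 = 1118
Selection 4: 1118 + 140 = 1258 → 1258 − 1191 = 67
Selection 5: 67 + 140 = 207
Selection 6: 207 + 140 = 347
Selection 7: 347 + 140 = 487
Selection 8: 487 + 140 = 627
Selection 9: 627 + 140 = 767
Selection 10: 767 + 140 = 907
Selection 11: 907 + 140 = 1047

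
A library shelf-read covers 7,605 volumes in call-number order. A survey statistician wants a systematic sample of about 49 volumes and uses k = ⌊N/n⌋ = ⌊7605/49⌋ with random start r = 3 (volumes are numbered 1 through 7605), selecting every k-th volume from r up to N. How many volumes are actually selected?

k = ⌊7605/49⌋ = 155
Achieved size = ⌊(7605 − 3)/155⌋ + 1 = ⌊7602/155⌋ + 1 = 49 + 1 = 50
(last selection: 3 + 49×155 = 7598 ≤ 7605; next would be 7753 > 7605)

50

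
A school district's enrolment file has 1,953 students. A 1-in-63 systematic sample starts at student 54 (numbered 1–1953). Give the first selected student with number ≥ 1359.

k = 63
Steps past start: ⌈(1359 − 54)/63⌉ = ⌈1305/63⌉ = 21
Selected student: 54 + 21×63 = 1377

1377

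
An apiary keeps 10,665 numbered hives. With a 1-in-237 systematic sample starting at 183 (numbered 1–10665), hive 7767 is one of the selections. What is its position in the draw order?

k = 237
position = (7767 − 183)/237 + 1 = 7584/237 + 1 = 32 + 1 = 33

33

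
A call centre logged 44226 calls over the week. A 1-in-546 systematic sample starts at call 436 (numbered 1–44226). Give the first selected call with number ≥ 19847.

20092

k = 546
Steps past start: ⌈(19847 − 436)/546⌉ = ⌈19411/546⌉ = 36
Selected call: 436 + 36×546 = 20092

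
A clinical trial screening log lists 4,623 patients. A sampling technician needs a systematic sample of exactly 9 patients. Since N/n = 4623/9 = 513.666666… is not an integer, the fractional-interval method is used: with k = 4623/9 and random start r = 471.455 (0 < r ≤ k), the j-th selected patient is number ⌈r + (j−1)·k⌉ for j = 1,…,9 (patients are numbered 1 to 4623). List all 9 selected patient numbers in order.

j=1: r + 0k = 471.455 → ⌈·⌉ = 472
j=2: r + 1k = 985.121666… → ⌈·⌉ = 986
j=3: r + 2k = 1498.788333… → ⌈·⌉ = 1499
j=4: r + 3k = 2012.455 → ⌈·⌉ = 2013
j=5: r + 4k = 2526.121666… → ⌈·⌉ = 2527
j=6: r + 5k = 3039.788333… → ⌈·⌉ = 3040
j=7: r + 6k = 3553.455 → ⌈·⌉ = 3554
j=8: r + 7k = 4067.121666… → ⌈·⌉ = 4068
j=9: r + 8k = 4580.788333… → ⌈·⌉ = 4581

472, 986, 1499, 2013, 2527, 3040, 3554, 4068, 4581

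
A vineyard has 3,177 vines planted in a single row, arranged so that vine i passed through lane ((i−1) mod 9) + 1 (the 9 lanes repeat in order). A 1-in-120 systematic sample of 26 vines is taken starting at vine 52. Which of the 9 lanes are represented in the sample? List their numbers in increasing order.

1, 4, 7

Consecutive selections differ by k = 120, so their lane numbers differ by 120 mod 9 = 3.
gcd(120, 9) = 3, so the sample visits 9/3 = 3 distinct residues mod 9.
Start 52 is lane 7; the lanes hit are 1, 4, 7.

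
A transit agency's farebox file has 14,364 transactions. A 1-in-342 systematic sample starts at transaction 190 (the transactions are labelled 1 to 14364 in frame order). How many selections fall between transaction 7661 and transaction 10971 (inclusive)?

10

k = 342
First selection ≥ 7661: 190 + ⌈(7661−190)/342⌉·342 = 190 + 22×342 = 7714
Last selection ≤ 10971: 190 + ⌊(10971−190)/342⌋·342 = 190 + 31×342 = 10792
Count = 31 − 22 + 1 = 10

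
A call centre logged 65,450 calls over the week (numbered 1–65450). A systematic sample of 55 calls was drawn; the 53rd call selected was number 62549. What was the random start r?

k = 65450/55 = 1190
r = 62549 − (53−1)×1190 = 62549 − 61880 = 669

669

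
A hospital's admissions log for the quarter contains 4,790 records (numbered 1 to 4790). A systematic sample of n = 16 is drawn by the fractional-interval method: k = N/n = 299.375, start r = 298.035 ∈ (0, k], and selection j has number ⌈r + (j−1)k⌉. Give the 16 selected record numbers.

j=1: r + 0k = 298.035 → ⌈·⌉ = 299
j=2: r + 1k = 597.41 → ⌈·⌉ = 598
j=3: r + 2k = 896.785 → ⌈·⌉ = 897
j=4: r + 3k = 1196.16 → ⌈·⌉ = 1197
j=5: r + 4k = 1495.535 → ⌈·⌉ = 1496
j=6: r + 5k = 1794.91 → ⌈·⌉ = 1795
j=7: r + 6k = 2094.285 → ⌈·⌉ = 2095
j=8: r + 7k = 2393.66 → ⌈·⌉ = 2394
j=9: r + 8k = 2693.035 → ⌈·⌉ = 2694
j=10: r + 9k = 2992.41 → ⌈·⌉ = 2993
j=11: r + 10k = 3291.785 → ⌈·⌉ = 3292
j=12: r + 11k = 3591.16 → ⌈·⌉ = 3592
j=13: r + 12k = 3890.535 → ⌈·⌉ = 3891
j=14: r + 13k = 4189.91 → ⌈·⌉ = 4190
j=15: r + 14k = 4489.285 → ⌈·⌉ = 4490
j=16: r + 15k = 4788.66 → ⌈·⌉ = 4789

299, 598, 897, 1197, 1496, 1795, 2095, 2394, 2694, 2993, 3292, 3592, 3891, 4190, 4490, 4789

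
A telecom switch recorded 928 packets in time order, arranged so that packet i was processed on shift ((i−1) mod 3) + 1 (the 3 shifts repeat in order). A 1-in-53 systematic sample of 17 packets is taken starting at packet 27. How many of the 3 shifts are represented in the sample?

3

Consecutive selections differ by k = 53, so their shift numbers differ by 53 mod 3 = 2.
gcd(53, 3) = 1, so the sample visits 3/1 = 3 distinct residues mod 3.
Start 27 is shift 3; the shifts hit are 1, 2, 3.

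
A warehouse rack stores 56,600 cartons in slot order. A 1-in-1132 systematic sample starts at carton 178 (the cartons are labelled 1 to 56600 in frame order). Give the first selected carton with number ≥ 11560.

12630

k = 1132
Steps past start: ⌈(11560 − 178)/1132⌉ = ⌈11382/1132⌉ = 11
Selected carton: 178 + 11×1132 = 12630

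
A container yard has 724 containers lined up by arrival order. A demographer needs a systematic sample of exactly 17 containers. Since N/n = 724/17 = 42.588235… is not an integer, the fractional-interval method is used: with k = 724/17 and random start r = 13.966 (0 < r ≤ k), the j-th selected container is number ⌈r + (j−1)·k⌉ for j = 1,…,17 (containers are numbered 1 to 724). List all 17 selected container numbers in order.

j=1: r + 0k = 13.966 → ⌈·⌉ = 14
j=2: r + 1k = 56.554235… → ⌈·⌉ = 57
j=3: r + 2k = 99.142470… → ⌈·⌉ = 100
j=4: r + 3k = 141.730705… → ⌈·⌉ = 142
j=5: r + 4k = 184.318941… → ⌈·⌉ = 185
j=6: r + 5k = 226.907176… → ⌈·⌉ = 227
j=7: r + 6k = 269.495411… → ⌈·⌉ = 270
j=8: r + 7k = 312.083647… → ⌈·⌉ = 313
j=9: r + 8k = 354.671882… → ⌈·⌉ = 355
j=10: r + 9k = 397.260117… → ⌈·⌉ = 398
j=11: r + 10k = 439.848352… → ⌈·⌉ = 440
j=12: r + 11k = 482.436588… → ⌈·⌉ = 483
j=13: r + 12k = 525.024823… → ⌈·⌉ = 526
j=14: r + 13k = 567.613058… → ⌈·⌉ = 568
j=15: r + 14k = 610.201294… → ⌈·⌉ = 611
j=16: r + 15k = 652.789529… → ⌈·⌉ = 653
j=17: r + 16k = 695.377764… → ⌈·⌉ = 696

14, 57, 100, 142, 185, 227, 270, 313, 355, 398, 440, 483, 526, 568, 611, 653, 696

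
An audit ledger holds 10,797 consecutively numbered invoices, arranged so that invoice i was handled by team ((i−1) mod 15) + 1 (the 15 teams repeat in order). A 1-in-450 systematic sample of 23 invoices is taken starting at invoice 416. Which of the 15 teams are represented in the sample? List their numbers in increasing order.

Consecutive selections differ by k = 450, so their team numbers differ by 450 mod 15 = 0.
gcd(450, 15) = 15, so the sample visits 15/15 = 1 distinct residues mod 15.
Start 416 is team 11; the teams hit are 11.

11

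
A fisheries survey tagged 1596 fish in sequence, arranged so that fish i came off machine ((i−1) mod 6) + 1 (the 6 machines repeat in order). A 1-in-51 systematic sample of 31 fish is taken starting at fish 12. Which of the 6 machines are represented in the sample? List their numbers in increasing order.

Consecutive selections differ by k = 51, so their machine numbers differ by 51 mod 6 = 3.
gcd(51, 6) = 3, so the sample visits 6/3 = 2 distinct residues mod 6.
Start 12 is machine 6; the machines hit are 3, 6.

3, 6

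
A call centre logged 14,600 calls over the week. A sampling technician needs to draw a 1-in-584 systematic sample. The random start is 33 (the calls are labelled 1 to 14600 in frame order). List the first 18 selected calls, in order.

call 1: 33
call 2: 33 + 584 = 617
call 3: 617 + 584 = 1201
call 4: 1201 + 584 = 1785
call 5: 1785 + 584 = 2369
call 6: 2369 + 584 = 2953
call 7: 2953 + 584 = 3537
call 8: 3537 + 584 = 4121
call 9: 4121 + 584 = 4705
call 10: 4705 + 584 = 5289
call 11: 5289 + 584 = 5873
call 12: 5873 + 584 = 6457
call 13: 6457 + 584 = 7041
call 14: 7041 + 584 = 7625
call 15: 7625 + 584 = 8209
call 16: 8209 + 584 = 8793
call 17: 8793 + 584 = 9377
call 18: 9377 + 584 = 9961

33, 617, 1201, 1785, 2369, 2953, 3537, 4121, 4705, 5289, 5873, 6457, 7041, 7625, 8209, 8793, 9377, 9961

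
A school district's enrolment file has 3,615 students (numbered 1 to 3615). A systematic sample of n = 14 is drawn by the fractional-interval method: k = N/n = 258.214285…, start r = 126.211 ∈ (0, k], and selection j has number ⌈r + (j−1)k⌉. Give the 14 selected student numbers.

j=1: r + 0k = 126.211 → ⌈·⌉ = 127
j=2: r + 1k = 384.425285… → ⌈·⌉ = 385
j=3: r + 2k = 642.639571… → ⌈·⌉ = 643
j=4: r + 3k = 900.853857… → ⌈·⌉ = 901
j=5: r + 4k = 1159.068142… → ⌈·⌉ = 1160
j=6: r + 5k = 1417.282428… → ⌈·⌉ = 1418
j=7: r + 6k = 1675.496714… → ⌈·⌉ = 1676
j=8: r + 7k = 1933.711 → ⌈·⌉ = 1934
j=9: r + 8k = 2191.925285… → ⌈·⌉ = 2192
j=10: r + 9k = 2450.139571… → ⌈·⌉ = 2451
j=11: r + 10k = 2708.353857… → ⌈·⌉ = 2709
j=12: r + 11k = 2966.568142… → ⌈·⌉ = 2967
j=13: r + 12k = 3224.782428… → ⌈·⌉ = 3225
j=14: r + 13k = 3482.996714… → ⌈·⌉ = 3483

127, 385, 643, 901, 1160, 1418, 1676, 1934, 2192, 2451, 2709, 2967, 3225, 3483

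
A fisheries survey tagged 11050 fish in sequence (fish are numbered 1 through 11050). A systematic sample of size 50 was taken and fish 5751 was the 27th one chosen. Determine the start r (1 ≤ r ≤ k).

k = 11050/50 = 221
r = 5751 − (27−1)×221 = 5751 − 5746 = 5

5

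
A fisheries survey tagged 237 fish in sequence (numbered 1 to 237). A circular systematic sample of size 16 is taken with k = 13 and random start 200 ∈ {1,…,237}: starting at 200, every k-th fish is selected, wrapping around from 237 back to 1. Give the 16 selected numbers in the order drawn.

200, 213, 226, 2, 15, 28, 41, 54, 67, 80, 93, 106, 119, 132, 145, 158

Selection 1: 200
Selection 2: 200 + 13 = 213
Selection 3: 213 + 13 = 226
Selection 4: 226 + 13 = 239 → 239 − 237 = 2
Selection 5: 2 + 13 = 15
Selection 6: 15 + 13 = 28
Selection 7: 28 + 13 = 41
Selection 8: 41 + 13 = 54
Selection 9: 54 + 13 = 67
Selection 10: 67 + 13 = 80
Selection 11: 80 + 13 = 93
Selection 12: 93 + 13 = 106
Selection 13: 106 + 13 = 119
Selection 14: 119 + 13 = 132
Selection 15: 132 + 13 = 145
Selection 16: 145 + 13 = 158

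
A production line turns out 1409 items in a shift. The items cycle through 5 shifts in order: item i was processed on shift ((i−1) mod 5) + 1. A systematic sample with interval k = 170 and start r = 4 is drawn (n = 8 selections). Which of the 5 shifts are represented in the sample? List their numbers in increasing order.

Consecutive selections differ by k = 170, so their shift numbers differ by 170 mod 5 = 0.
gcd(170, 5) = 5, so the sample visits 5/5 = 1 distinct residues mod 5.
Start 4 is shift 4; the shifts hit are 4.

4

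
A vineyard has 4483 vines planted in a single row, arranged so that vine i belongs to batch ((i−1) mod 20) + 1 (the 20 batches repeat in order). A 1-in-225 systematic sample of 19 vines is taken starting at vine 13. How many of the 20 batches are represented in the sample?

Consecutive selections differ by k = 225, so their batch numbers differ by 225 mod 20 = 5.
gcd(225, 20) = 5, so the sample visits 20/5 = 4 distinct residues mod 20.
Start 13 is batch 13; the batches hit are 3, 8, 13, 18.

4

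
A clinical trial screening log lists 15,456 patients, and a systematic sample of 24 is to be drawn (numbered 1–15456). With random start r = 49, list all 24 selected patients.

k = N/n = 15456/24 = 644
patient 1: 49
patient 2: 49 + 644 = 693
patient 3: 693 + 644 = 1337
patient 4: 1337 + 644 = 1981
patient 5: 1981 + 644 = 2625
patient 6: 2625 + 644 = 3269
patient 7: 3269 + 644 = 3913
patient 8: 3913 + 644 = 4557
patient 9: 4557 + 644 = 5201
patient 10: 5201 + 644 = 5845
patient 11: 5845 + 644 = 6489
patient 12: 6489 + 644 = 7133
patient 13: 7133 + 644 = 7777
patient 14: 7777 + 644 = 8421
patient 15: 8421 + 644 = 9065
patient 16: 9065 + 644 = 9709
patient 17: 9709 + 644 = 10353
patient 18: 10353 + 644 = 10997
patient 19: 10997 + 644 = 11641
patient 20: 11641 + 644 = 12285
patient 21: 12285 + 644 = 12929
patient 22: 12929 + 644 = 13573
patient 23: 13573 + 644 = 14217
patient 24: 14217 + 644 = 14861

49, 693, 1337, 1981, 2625, 3269, 3913, 4557, 5201, 5845, 6489, 7133, 7777, 8421, 9065, 9709, 10353, 10997, 11641, 12285, 12929, 13573, 14217, 14861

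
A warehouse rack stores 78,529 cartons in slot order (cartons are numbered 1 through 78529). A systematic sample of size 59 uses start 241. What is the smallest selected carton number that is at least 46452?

k = 78529/59 = 1331
Steps past start: ⌈(46452 − 241)/1331⌉ = ⌈46211/1331⌉ = 35
Selected carton: 241 + 35×1331 = 46826

46826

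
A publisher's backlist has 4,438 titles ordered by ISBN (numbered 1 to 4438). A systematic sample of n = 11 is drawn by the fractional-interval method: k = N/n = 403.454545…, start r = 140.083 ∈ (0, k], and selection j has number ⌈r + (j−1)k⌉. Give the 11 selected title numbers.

j=1: r + 0k = 140.083 → ⌈·⌉ = 141
j=2: r + 1k = 543.537545… → ⌈·⌉ = 544
j=3: r + 2k = 946.992090… → ⌈·⌉ = 947
j=4: r + 3k = 1350.446636… → ⌈·⌉ = 1351
j=5: r + 4k = 1753.901181… → ⌈·⌉ = 1754
j=6: r + 5k = 2157.355727… → ⌈·⌉ = 2158
j=7: r + 6k = 2560.810272… → ⌈·⌉ = 2561
j=8: r + 7k = 2964.264818… → ⌈·⌉ = 2965
j=9: r + 8k = 3367.719363… → ⌈·⌉ = 3368
j=10: r + 9k = 3771.173909… → ⌈·⌉ = 3772
j=11: r + 10k = 4174.628454… → ⌈·⌉ = 4175

141, 544, 947, 1351, 1754, 2158, 2561, 2965, 3368, 3772, 4175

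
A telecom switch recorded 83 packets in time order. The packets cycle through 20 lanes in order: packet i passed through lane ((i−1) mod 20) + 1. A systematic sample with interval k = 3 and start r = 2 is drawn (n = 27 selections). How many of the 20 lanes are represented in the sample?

20

Consecutive selections differ by k = 3, so their lane numbers differ by 3 mod 20 = 3.
gcd(3, 20) = 1, so the sample visits 20/1 = 20 distinct residues mod 20.
Start 2 is lane 2; the lanes hit are 1, 2, 3, 4, 5, 6, 7, 8, 9, 10, 11, 12, 13, 14, 15, 16, 17, 18, 19, 20.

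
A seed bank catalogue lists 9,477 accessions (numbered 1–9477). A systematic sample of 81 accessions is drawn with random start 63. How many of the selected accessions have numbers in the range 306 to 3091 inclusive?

k = 9477/81 = 117
First selection ≥ 306: 63 + ⌈(306−63)/117⌉·117 = 63 + 3×117 = 414
Last selection ≤ 3091: 63 + ⌊(3091−63)/117⌋·117 = 63 + 25×117 = 2988
Count = 25 − 3 + 1 = 23

23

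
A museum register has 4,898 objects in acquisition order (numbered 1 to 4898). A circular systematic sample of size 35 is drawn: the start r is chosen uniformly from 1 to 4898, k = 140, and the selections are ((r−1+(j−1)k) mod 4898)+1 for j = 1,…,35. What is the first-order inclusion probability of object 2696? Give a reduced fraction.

For each position j, as r ranges over 1…4898 the j-th selection hits every object exactly once, so object 2696 is selected for exactly 35 of the 4898 starts.
Inclusion probability = 35/4898.

35/4898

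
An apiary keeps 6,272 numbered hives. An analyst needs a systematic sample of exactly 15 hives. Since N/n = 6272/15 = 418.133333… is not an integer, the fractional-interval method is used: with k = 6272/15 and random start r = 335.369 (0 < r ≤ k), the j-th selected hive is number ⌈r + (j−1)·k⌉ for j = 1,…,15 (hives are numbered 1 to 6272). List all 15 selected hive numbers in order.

j=1: r + 0k = 335.369 → ⌈·⌉ = 336
j=2: r + 1k = 753.502333… → ⌈·⌉ = 754
j=3: r + 2k = 1171.635666… → ⌈·⌉ = 1172
j=4: r + 3k = 1589.769 → ⌈·⌉ = 1590
j=5: r + 4k = 2007.902333… → ⌈·⌉ = 2008
j=6: r + 5k = 2426.035666… → ⌈·⌉ = 2427
j=7: r + 6k = 2844.169 → ⌈·⌉ = 2845
j=8: r + 7k = 3262.302333… → ⌈·⌉ = 3263
j=9: r + 8k = 3680.435666… → ⌈·⌉ = 3681
j=10: r + 9k = 4098.569 → ⌈·⌉ = 4099
j=11: r + 10k = 4516.702333… → ⌈·⌉ = 4517
j=12: r + 11k = 4934.835666… → ⌈·⌉ = 4935
j=13: r + 12k = 5352.969 → ⌈·⌉ = 5353
j=14: r + 13k = 5771.102333… → ⌈·⌉ = 5772
j=15: r + 14k = 6189.235666… → ⌈·⌉ = 6190

336, 754, 1172, 1590, 2008, 2427, 2845, 3263, 3681, 4099, 4517, 4935, 5353, 5772, 6190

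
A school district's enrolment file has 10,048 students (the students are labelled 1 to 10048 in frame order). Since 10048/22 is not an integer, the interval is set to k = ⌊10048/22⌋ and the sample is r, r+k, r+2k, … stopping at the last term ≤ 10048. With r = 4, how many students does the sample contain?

k = ⌊10048/22⌋ = 456
Achieved size = ⌊(10048 − 4)/456⌋ + 1 = ⌊10044/456⌋ + 1 = 22 + 1 = 23
(last selection: 4 + 22×456 = 10036 ≤ 10048; next would be 10492 > 10048)

23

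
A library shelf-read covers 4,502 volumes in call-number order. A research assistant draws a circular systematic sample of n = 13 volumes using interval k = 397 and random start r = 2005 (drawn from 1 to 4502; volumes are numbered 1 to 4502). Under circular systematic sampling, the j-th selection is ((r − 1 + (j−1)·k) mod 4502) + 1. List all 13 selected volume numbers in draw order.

2005, 2402, 2799, 3196, 3593, 3990, 4387, 282, 679, 1076, 1473, 1870, 2267

Selection 1: 2005
Selection 2: 2005 + 397 = 2402
Selection 3: 2402 + 397 = 2799
Selection 4: 2799 + 397 = 3196
Selection 5: 3196 + 397 = 3593
Selection 6: 3593 + 397 = 3990
Selection 7: 3990 + 397 = 4387
Selection 8: 4387 + 397 = 4784 → 4784 − 4502 = 282
Selection 9: 282 + 397 = 679
Selection 10: 679 + 397 = 1076
Selection 11: 1076 + 397 = 1473
Selection 12: 1473 + 397 = 1870
Selection 13: 1870 + 397 = 2267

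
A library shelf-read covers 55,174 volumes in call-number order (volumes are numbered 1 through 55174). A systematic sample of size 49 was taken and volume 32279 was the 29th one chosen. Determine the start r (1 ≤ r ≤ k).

k = 55174/49 = 1126
r = 32279 − (29−1)×1126 = 32279 − 31528 = 751

751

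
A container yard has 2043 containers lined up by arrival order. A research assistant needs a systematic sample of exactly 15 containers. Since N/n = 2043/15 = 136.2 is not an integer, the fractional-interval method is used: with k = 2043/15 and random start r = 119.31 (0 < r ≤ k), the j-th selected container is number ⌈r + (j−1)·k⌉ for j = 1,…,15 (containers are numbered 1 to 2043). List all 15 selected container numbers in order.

j=1: r + 0k = 119.31 → ⌈·⌉ = 120
j=2: r + 1k = 255.51 → ⌈·⌉ = 256
j=3: r + 2k = 391.71 → ⌈·⌉ = 392
j=4: r + 3k = 527.91 → ⌈·⌉ = 528
j=5: r + 4k = 664.11 → ⌈·⌉ = 665
j=6: r + 5k = 800.31 → ⌈·⌉ = 801
j=7: r + 6k = 936.51 → ⌈·⌉ = 937
j=8: r + 7k = 1072.71 → ⌈·⌉ = 1073
j=9: r + 8k = 1208.91 → ⌈·⌉ = 1209
j=10: r + 9k = 1345.11 → ⌈·⌉ = 1346
j=11: r + 10k = 1481.31 → ⌈·⌉ = 1482
j=12: r + 11k = 1617.51 → ⌈·⌉ = 1618
j=13: r + 12k = 1753.71 → ⌈·⌉ = 1754
j=14: r + 13k = 1889.91 → ⌈·⌉ = 1890
j=15: r + 14k = 2026.11 → ⌈·⌉ = 2027

120, 256, 392, 528, 665, 801, 937, 1073, 1209, 1346, 1482, 1618, 1754, 1890, 2027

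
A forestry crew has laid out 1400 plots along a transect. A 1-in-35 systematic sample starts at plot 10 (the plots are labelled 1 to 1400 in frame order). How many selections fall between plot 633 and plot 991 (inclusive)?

11

k = 35
First selection ≥ 633: 10 + ⌈(633−10)/35⌉·35 = 10 + 18×35 = 640
Last selection ≤ 991: 10 + ⌊(991−10)/35⌋·35 = 10 + 28×35 = 990
Count = 28 − 18 + 1 = 11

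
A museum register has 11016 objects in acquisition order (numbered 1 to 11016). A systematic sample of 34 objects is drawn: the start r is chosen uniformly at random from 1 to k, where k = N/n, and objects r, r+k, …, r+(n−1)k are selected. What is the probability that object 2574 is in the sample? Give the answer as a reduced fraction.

k = 11016/34 = 324.
Object 2574 is selected iff r ≡ 2574 (mod 324); exactly one such r in {1,…,324}.
Inclusion probability = 1/324.

1/324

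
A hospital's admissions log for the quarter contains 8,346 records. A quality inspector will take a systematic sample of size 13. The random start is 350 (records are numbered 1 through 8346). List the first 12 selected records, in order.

k = N/n = 8346/13 = 642
record 1: 350
record 2: 350 + 642 = 992
record 3: 992 + 642 = 1634
record 4: 1634 + 642 = 2276
record 5: 2276 + 642 = 2918
record 6: 2918 + 642 = 3560
record 7: 3560 + 642 = 4202
record 8: 4202 + 642 = 4844
record 9: 4844 + 642 = 5486
record 10: 5486 + 642 = 6128
record 11: 6128 + 642 = 6770
record 12: 6770 + 642 = 7412

350, 992, 1634, 2276, 2918, 3560, 4202, 4844, 5486, 6128, 6770, 7412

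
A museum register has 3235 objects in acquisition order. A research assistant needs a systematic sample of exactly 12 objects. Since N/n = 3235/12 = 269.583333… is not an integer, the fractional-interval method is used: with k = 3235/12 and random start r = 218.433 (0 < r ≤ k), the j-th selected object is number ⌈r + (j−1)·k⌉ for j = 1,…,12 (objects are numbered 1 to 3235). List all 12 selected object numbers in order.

219, 489, 758, 1028, 1297, 1567, 1836, 2106, 2376, 2645, 2915, 3184

j=1: r + 0k = 218.433 → ⌈·⌉ = 219
j=2: r + 1k = 488.016333… → ⌈·⌉ = 489
j=3: r + 2k = 757.599666… → ⌈·⌉ = 758
j=4: r + 3k = 1027.183 → ⌈·⌉ = 1028
j=5: r + 4k = 1296.766333… → ⌈·⌉ = 1297
j=6: r + 5k = 1566.349666… → ⌈·⌉ = 1567
j=7: r + 6k = 1835.933 → ⌈·⌉ = 1836
j=8: r + 7k = 2105.516333… → ⌈·⌉ = 2106
j=9: r + 8k = 2375.099666… → ⌈·⌉ = 2376
j=10: r + 9k = 2644.683 → ⌈·⌉ = 2645
j=11: r + 10k = 2914.266333… → ⌈·⌉ = 2915
j=12: r + 11k = 3183.849666… → ⌈·⌉ = 3184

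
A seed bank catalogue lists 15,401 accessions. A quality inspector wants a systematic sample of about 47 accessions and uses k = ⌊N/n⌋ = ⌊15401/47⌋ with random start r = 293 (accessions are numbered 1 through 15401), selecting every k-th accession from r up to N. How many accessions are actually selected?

k = ⌊15401/47⌋ = 327
Achieved size = ⌊(15401 − 293)/327⌋ + 1 = ⌊15108/327⌋ + 1 = 46 + 1 = 47
(last selection: 293 + 46×327 = 15335 ≤ 15401; next would be 15662 > 15401)

47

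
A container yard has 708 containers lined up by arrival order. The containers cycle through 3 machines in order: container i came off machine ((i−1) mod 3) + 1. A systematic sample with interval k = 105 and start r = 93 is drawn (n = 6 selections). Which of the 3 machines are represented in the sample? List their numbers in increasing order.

Consecutive selections differ by k = 105, so their machine numbers differ by 105 mod 3 = 0.
gcd(105, 3) = 3, so the sample visits 3/3 = 1 distinct residues mod 3.
Start 93 is machine 3; the machines hit are 3.

3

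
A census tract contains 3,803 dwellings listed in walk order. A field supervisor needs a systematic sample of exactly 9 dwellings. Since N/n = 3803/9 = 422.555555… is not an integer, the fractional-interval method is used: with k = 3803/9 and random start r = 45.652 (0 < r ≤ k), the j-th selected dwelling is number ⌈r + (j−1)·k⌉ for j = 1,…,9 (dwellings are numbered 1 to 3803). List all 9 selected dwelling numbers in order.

46, 469, 891, 1314, 1736, 2159, 2581, 3004, 3427

j=1: r + 0k = 45.652 → ⌈·⌉ = 46
j=2: r + 1k = 468.207555… → ⌈·⌉ = 469
j=3: r + 2k = 890.763111… → ⌈·⌉ = 891
j=4: r + 3k = 1313.318666… → ⌈·⌉ = 1314
j=5: r + 4k = 1735.874222… → ⌈·⌉ = 1736
j=6: r + 5k = 2158.429777… → ⌈·⌉ = 2159
j=7: r + 6k = 2580.985333… → ⌈·⌉ = 2581
j=8: r + 7k = 3003.540888… → ⌈·⌉ = 3004
j=9: r + 8k = 3426.096444… → ⌈·⌉ = 3427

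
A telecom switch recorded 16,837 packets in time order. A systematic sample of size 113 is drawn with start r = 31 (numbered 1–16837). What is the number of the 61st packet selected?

k = 16837/113 = 149
61st selection = r + (61−1)·k = 31 + 60×149 = 31 + 8940 = 8971

8971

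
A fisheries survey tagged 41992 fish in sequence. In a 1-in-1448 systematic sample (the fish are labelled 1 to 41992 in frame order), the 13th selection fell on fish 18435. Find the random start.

1059

k = 1448
r = 18435 − (13−1)×1448 = 18435 − 17376 = 1059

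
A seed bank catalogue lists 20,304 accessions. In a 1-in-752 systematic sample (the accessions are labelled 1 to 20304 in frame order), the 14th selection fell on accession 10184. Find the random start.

408

k = 752
r = 10184 − (14−1)×752 = 10184 − 9776 = 408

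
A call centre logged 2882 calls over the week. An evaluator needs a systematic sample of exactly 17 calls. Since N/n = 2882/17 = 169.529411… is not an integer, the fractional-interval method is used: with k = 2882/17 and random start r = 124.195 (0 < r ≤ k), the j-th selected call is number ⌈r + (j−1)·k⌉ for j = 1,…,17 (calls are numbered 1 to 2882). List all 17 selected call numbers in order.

125, 294, 464, 633, 803, 972, 1142, 1311, 1481, 1650, 1820, 1990, 2159, 2329, 2498, 2668, 2837

j=1: r + 0k = 124.195 → ⌈·⌉ = 125
j=2: r + 1k = 293.724411… → ⌈·⌉ = 294
j=3: r + 2k = 463.253823… → ⌈·⌉ = 464
j=4: r + 3k = 632.783235… → ⌈·⌉ = 633
j=5: r + 4k = 802.312647… → ⌈·⌉ = 803
j=6: r + 5k = 971.842058… → ⌈·⌉ = 972
j=7: r + 6k = 1141.371470… → ⌈·⌉ = 1142
j=8: r + 7k = 1310.900882… → ⌈·⌉ = 1311
j=9: r + 8k = 1480.430294… → ⌈·⌉ = 1481
j=10: r + 9k = 1649.959705… → ⌈·⌉ = 1650
j=11: r + 10k = 1819.489117… → ⌈·⌉ = 1820
j=12: r + 11k = 1989.018529… → ⌈·⌉ = 1990
j=13: r + 12k = 2158.547941… → ⌈·⌉ = 2159
j=14: r + 13k = 2328.077352… → ⌈·⌉ = 2329
j=15: r + 14k = 2497.606764… → ⌈·⌉ = 2498
j=16: r + 15k = 2667.136176… → ⌈·⌉ = 2668
j=17: r + 16k = 2836.665588… → ⌈·⌉ = 2837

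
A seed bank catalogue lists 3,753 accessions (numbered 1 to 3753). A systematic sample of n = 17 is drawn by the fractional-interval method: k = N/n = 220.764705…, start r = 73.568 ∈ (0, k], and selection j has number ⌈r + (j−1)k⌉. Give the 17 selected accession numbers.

j=1: r + 0k = 73.568 → ⌈·⌉ = 74
j=2: r + 1k = 294.332705… → ⌈·⌉ = 295
j=3: r + 2k = 515.097411… → ⌈·⌉ = 516
j=4: r + 3k = 735.862117… → ⌈·⌉ = 736
j=5: r + 4k = 956.626823… → ⌈·⌉ = 957
j=6: r + 5k = 1177.391529… → ⌈·⌉ = 1178
j=7: r + 6k = 1398.156235… → ⌈·⌉ = 1399
j=8: r + 7k = 1618.920941… → ⌈·⌉ = 1619
j=9: r + 8k = 1839.685647… → ⌈·⌉ = 1840
j=10: r + 9k = 2060.450352… → ⌈·⌉ = 2061
j=11: r + 10k = 2281.215058… → ⌈·⌉ = 2282
j=12: r + 11k = 2501.979764… → ⌈·⌉ = 2502
j=13: r + 12k = 2722.744470… → ⌈·⌉ = 2723
j=14: r + 13k = 2943.509176… → ⌈·⌉ = 2944
j=15: r + 14k = 3164.273882… → ⌈·⌉ = 3165
j=16: r + 15k = 3385.038588… → ⌈·⌉ = 3386
j=17: r + 16k = 3605.803294… → ⌈·⌉ = 3606

74, 295, 516, 736, 957, 1178, 1399, 1619, 1840, 2061, 2282, 2502, 2723, 2944, 3165, 3386, 3606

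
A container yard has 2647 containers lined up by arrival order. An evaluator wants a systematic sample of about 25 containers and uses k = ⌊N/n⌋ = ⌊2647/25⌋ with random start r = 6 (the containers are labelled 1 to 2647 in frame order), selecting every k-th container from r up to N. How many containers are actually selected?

k = ⌊2647/25⌋ = 105
Achieved size = ⌊(2647 − 6)/105⌋ + 1 = ⌊2641/105⌋ + 1 = 25 + 1 = 26
(last selection: 6 + 25×105 = 2631 ≤ 2647; next would be 2736 > 2647)

26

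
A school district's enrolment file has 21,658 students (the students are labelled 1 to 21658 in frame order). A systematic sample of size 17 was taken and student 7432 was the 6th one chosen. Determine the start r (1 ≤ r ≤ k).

k = 21658/17 = 1274
r = 7432 − (6−1)×1274 = 7432 − 6370 = 1062

1062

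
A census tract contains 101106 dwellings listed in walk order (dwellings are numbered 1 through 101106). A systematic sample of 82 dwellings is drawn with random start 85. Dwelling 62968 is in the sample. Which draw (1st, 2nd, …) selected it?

52

k = 101106/82 = 1233
position = (62968 − 85)/1233 + 1 = 62883/1233 + 1 = 51 + 1 = 52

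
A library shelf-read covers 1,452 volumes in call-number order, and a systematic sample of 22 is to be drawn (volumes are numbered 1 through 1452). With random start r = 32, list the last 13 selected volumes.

k = N/n = 1452/22 = 66
10th selection = 32 + 9×66 = 626
11th: 626 + 66 = 692
12th: 692 + 66 = 758
13th: 758 + 66 = 824
14th: 824 + 66 = 890
15th: 890 + 66 = 956
16th: 956 + 66 = 1022
17th: 1022 + 66 = 1088
18th: 1088 + 66 = 1154
19th: 1154 + 66 = 1220
20th: 1220 + 66 = 1286
21st: 1286 + 66 = 1352
22nd: 1352 + 66 = 1418

626, 692, 758, 824, 890, 956, 1022, 1088, 1154, 1220, 1286, 1352, 1418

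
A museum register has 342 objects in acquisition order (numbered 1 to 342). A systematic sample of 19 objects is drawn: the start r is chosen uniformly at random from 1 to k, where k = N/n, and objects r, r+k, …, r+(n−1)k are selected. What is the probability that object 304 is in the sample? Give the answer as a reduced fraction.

k = 342/19 = 18.
Object 304 is selected iff r ≡ 304 (mod 18); exactly one such r in {1,…,18}.
Inclusion probability = 1/18.

1/18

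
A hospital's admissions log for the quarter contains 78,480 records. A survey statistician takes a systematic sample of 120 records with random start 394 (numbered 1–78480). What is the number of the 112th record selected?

72988

k = 78480/120 = 654
112th selection = r + (112−1)·k = 394 + 111×654 = 394 + 72594 = 72988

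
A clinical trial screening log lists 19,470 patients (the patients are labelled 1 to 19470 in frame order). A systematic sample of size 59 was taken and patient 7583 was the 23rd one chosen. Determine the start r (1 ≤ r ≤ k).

k = 19470/59 = 330
r = 7583 − (23−1)×330 = 7583 − 7260 = 323

323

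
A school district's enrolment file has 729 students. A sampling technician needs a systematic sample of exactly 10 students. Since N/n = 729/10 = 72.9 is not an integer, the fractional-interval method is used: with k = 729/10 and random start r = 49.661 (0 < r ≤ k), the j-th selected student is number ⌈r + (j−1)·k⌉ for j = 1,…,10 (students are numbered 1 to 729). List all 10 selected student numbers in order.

50, 123, 196, 269, 342, 415, 488, 560, 633, 706

j=1: r + 0k = 49.661 → ⌈·⌉ = 50
j=2: r + 1k = 122.561 → ⌈·⌉ = 123
j=3: r + 2k = 195.461 → ⌈·⌉ = 196
j=4: r + 3k = 268.361 → ⌈·⌉ = 269
j=5: r + 4k = 341.261 → ⌈·⌉ = 342
j=6: r + 5k = 414.161 → ⌈·⌉ = 415
j=7: r + 6k = 487.061 → ⌈·⌉ = 488
j=8: r + 7k = 559.961 → ⌈·⌉ = 560
j=9: r + 8k = 632.861 → ⌈·⌉ = 633
j=10: r + 9k = 705.761 → ⌈·⌉ = 706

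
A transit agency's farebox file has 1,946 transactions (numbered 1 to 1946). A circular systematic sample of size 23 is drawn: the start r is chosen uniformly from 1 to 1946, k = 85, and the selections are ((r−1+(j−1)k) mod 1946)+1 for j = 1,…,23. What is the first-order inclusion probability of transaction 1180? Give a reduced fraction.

23/1946

For each position j, as r ranges over 1…1946 the j-th selection hits every transaction exactly once, so transaction 1180 is selected for exactly 23 of the 1946 starts.
Inclusion probability = 23/1946.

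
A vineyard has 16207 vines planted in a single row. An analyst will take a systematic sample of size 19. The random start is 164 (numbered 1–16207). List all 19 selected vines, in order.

k = N/n = 16207/19 = 853
vine 1: 164
vine 2: 164 + 853 = 1017
vine 3: 1017 + 853 = 1870
vine 4: 1870 + 853 = 2723
vine 5: 2723 + 853 = 3576
vine 6: 3576 + 853 = 4429
vine 7: 4429 + 853 = 5282
vine 8: 5282 + 853 = 6135
vine 9: 6135 + 853 = 6988
vine 10: 6988 + 853 = 7841
vine 11: 7841 + 853 = 8694
vine 12: 8694 + 853 = 9547
vine 13: 9547 + 853 = 10400
vine 14: 10400 + 853 = 11253
vine 15: 11253 + 853 = 12106
vine 16: 12106 + 853 = 12959
vine 17: 12959 + 853 = 13812
vine 18: 13812 + 853 = 14665
vine 19: 14665 + 853 = 15518

164, 1017, 1870, 2723, 3576, 4429, 5282, 6135, 6988, 7841, 8694, 9547, 10400, 11253, 12106, 12959, 13812, 14665, 15518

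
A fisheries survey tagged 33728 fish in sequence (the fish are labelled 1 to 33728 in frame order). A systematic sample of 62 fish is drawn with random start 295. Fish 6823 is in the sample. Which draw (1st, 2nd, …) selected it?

13

k = 33728/62 = 544
position = (6823 − 295)/544 + 1 = 6528/544 + 1 = 12 + 1 = 13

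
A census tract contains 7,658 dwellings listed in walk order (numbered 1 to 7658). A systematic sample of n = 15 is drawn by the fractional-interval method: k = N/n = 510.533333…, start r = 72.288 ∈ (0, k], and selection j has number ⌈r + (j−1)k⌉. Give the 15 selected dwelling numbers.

73, 583, 1094, 1604, 2115, 2625, 3136, 3647, 4157, 4668, 5178, 5689, 6199, 6710, 7220

j=1: r + 0k = 72.288 → ⌈·⌉ = 73
j=2: r + 1k = 582.821333… → ⌈·⌉ = 583
j=3: r + 2k = 1093.354666… → ⌈·⌉ = 1094
j=4: r + 3k = 1603.888 → ⌈·⌉ = 1604
j=5: r + 4k = 2114.421333… → ⌈·⌉ = 2115
j=6: r + 5k = 2624.954666… → ⌈·⌉ = 2625
j=7: r + 6k = 3135.488 → ⌈·⌉ = 3136
j=8: r + 7k = 3646.021333… → ⌈·⌉ = 3647
j=9: r + 8k = 4156.554666… → ⌈·⌉ = 4157
j=10: r + 9k = 4667.088 → ⌈·⌉ = 4668
j=11: r + 10k = 5177.621333… → ⌈·⌉ = 5178
j=12: r + 11k = 5688.154666… → ⌈·⌉ = 5689
j=13: r + 12k = 6198.688 → ⌈·⌉ = 6199
j=14: r + 13k = 6709.221333… → ⌈·⌉ = 6710
j=15: r + 14k = 7219.754666… → ⌈·⌉ = 7220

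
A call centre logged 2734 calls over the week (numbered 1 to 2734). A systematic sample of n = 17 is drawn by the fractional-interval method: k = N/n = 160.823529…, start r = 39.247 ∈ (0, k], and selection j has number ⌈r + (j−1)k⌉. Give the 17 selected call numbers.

j=1: r + 0k = 39.247 → ⌈·⌉ = 40
j=2: r + 1k = 200.070529… → ⌈·⌉ = 201
j=3: r + 2k = 360.894058… → ⌈·⌉ = 361
j=4: r + 3k = 521.717588… → ⌈·⌉ = 522
j=5: r + 4k = 682.541117… → ⌈·⌉ = 683
j=6: r + 5k = 843.364647… → ⌈·⌉ = 844
j=7: r + 6k = 1004.188176… → ⌈·⌉ = 1005
j=8: r + 7k = 1165.011705… → ⌈·⌉ = 1166
j=9: r + 8k = 1325.835235… → ⌈·⌉ = 1326
j=10: r + 9k = 1486.658764… → ⌈·⌉ = 1487
j=11: r + 10k = 1647.482294… → ⌈·⌉ = 1648
j=12: r + 11k = 1808.305823… → ⌈·⌉ = 1809
j=13: r + 12k = 1969.129352… → ⌈·⌉ = 1970
j=14: r + 13k = 2129.952882… → ⌈·⌉ = 2130
j=15: r + 14k = 2290.776411… → ⌈·⌉ = 2291
j=16: r + 15k = 2451.599941… → ⌈·⌉ = 2452
j=17: r + 16k = 2612.423470… → ⌈·⌉ = 2613

40, 201, 361, 522, 683, 844, 1005, 1166, 1326, 1487, 1648, 1809, 1970, 2130, 2291, 2452, 2613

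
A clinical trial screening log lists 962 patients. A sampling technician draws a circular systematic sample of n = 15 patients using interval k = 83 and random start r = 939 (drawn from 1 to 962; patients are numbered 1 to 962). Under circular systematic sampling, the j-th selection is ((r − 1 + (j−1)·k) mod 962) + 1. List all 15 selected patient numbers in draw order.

Selection 1: 939
Selection 2: 939 + 83 = 1022 → 1022 − 962 = 60
Selection 3: 60 + 83 = 143
Selection 4: 143 + 83 = 226
Selection 5: 226 + 83 = 309
Selection 6: 309 + 83 = 392
Selection 7: 392 + 83 = 475
Selection 8: 475 + 83 = 558
Selection 9: 558 + 83 = 641
Selection 10: 641 + 83 = 724
Selection 11: 724 + 83 = 807
Selection 12: 807 + 83 = 890
Selection 13: 890 + 83 = 973 → 973 − 962 = 11
Selection 14: 11 + 83 = 94
Selection 15: 94 + 83 = 177

939, 60, 143, 226, 309, 392, 475, 558, 641, 724, 807, 890, 11, 94, 177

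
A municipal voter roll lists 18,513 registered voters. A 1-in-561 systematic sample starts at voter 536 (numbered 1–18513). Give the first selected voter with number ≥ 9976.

10073

k = 561
Steps past start: ⌈(9976 − 536)/561⌉ = ⌈9440/561⌉ = 17
Selected voter: 536 + 17×561 = 10073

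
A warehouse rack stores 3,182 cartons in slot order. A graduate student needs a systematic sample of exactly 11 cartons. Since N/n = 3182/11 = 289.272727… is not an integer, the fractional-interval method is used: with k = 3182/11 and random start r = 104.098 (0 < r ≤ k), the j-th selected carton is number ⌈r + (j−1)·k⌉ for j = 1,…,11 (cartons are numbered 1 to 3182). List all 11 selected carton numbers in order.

105, 394, 683, 972, 1262, 1551, 1840, 2130, 2419, 2708, 2997

j=1: r + 0k = 104.098 → ⌈·⌉ = 105
j=2: r + 1k = 393.370727… → ⌈·⌉ = 394
j=3: r + 2k = 682.643454… → ⌈·⌉ = 683
j=4: r + 3k = 971.916181… → ⌈·⌉ = 972
j=5: r + 4k = 1261.188909… → ⌈·⌉ = 1262
j=6: r + 5k = 1550.461636… → ⌈·⌉ = 1551
j=7: r + 6k = 1839.734363… → ⌈·⌉ = 1840
j=8: r + 7k = 2129.007090… → ⌈·⌉ = 2130
j=9: r + 8k = 2418.279818… → ⌈·⌉ = 2419
j=10: r + 9k = 2707.552545… → ⌈·⌉ = 2708
j=11: r + 10k = 2996.825272… → ⌈·⌉ = 2997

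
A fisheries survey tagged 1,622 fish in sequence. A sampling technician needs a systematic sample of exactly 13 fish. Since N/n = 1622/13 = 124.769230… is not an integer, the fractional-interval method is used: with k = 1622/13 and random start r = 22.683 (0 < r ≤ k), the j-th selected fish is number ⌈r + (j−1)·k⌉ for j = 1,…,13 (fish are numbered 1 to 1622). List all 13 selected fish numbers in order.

23, 148, 273, 397, 522, 647, 772, 897, 1021, 1146, 1271, 1396, 1520

j=1: r + 0k = 22.683 → ⌈·⌉ = 23
j=2: r + 1k = 147.452230… → ⌈·⌉ = 148
j=3: r + 2k = 272.221461… → ⌈·⌉ = 273
j=4: r + 3k = 396.990692… → ⌈·⌉ = 397
j=5: r + 4k = 521.759923… → ⌈·⌉ = 522
j=6: r + 5k = 646.529153… → ⌈·⌉ = 647
j=7: r + 6k = 771.298384… → ⌈·⌉ = 772
j=8: r + 7k = 896.067615… → ⌈·⌉ = 897
j=9: r + 8k = 1020.836846… → ⌈·⌉ = 1021
j=10: r + 9k = 1145.606076… → ⌈·⌉ = 1146
j=11: r + 10k = 1270.375307… → ⌈·⌉ = 1271
j=12: r + 11k = 1395.144538… → ⌈·⌉ = 1396
j=13: r + 12k = 1519.913769… → ⌈·⌉ = 1520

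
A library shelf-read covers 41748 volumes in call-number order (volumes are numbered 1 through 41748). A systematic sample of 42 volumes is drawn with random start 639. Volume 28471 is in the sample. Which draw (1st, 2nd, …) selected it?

k = 41748/42 = 994
position = (28471 − 639)/994 + 1 = 27832/994 + 1 = 28 + 1 = 29

29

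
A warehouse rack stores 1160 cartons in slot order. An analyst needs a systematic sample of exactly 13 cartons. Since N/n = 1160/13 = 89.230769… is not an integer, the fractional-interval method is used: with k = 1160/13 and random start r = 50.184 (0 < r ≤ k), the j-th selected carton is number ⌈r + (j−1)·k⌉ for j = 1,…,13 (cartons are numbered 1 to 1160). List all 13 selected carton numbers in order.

51, 140, 229, 318, 408, 497, 586, 675, 765, 854, 943, 1032, 1121

j=1: r + 0k = 50.184 → ⌈·⌉ = 51
j=2: r + 1k = 139.414769… → ⌈·⌉ = 140
j=3: r + 2k = 228.645538… → ⌈·⌉ = 229
j=4: r + 3k = 317.876307… → ⌈·⌉ = 318
j=5: r + 4k = 407.107076… → ⌈·⌉ = 408
j=6: r + 5k = 496.337846… → ⌈·⌉ = 497
j=7: r + 6k = 585.568615… → ⌈·⌉ = 586
j=8: r + 7k = 674.799384… → ⌈·⌉ = 675
j=9: r + 8k = 764.030153… → ⌈·⌉ = 765
j=10: r + 9k = 853.260923… → ⌈·⌉ = 854
j=11: r + 10k = 942.491692… → ⌈·⌉ = 943
j=12: r + 11k = 1031.722461… → ⌈·⌉ = 1032
j=13: r + 12k = 1120.953230… → ⌈·⌉ = 1121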